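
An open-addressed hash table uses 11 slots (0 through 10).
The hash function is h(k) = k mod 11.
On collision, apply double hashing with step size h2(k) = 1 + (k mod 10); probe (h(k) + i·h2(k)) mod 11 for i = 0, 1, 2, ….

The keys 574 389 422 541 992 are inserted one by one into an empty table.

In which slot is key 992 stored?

5

574 hashes to 2; slot 2 is free => place at 2.
389 hashes to 4; slot 4 is free => place at 4.
422 hashes to 4, h2=3; 4 taken => place at 7.
541 hashes to 2, h2=2; 2,4 taken => place at 6.
992 hashes to 2, h2=3; 2 taken => place at 5.
Table: [., ., 574, ., 389, 992, 541, 422, ., ., .]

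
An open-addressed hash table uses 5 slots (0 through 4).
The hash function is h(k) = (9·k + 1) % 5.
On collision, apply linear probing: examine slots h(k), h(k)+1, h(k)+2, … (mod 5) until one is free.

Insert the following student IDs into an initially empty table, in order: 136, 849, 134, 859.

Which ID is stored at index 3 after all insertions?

134

136 hashes to 0; slot 0 is free => place at 0.
849 hashes to 2; slot 2 is free => place at 2.
134 hashes to 2; 2 taken => place at 3.
859 hashes to 2; 2,3 taken => place at 4.
Table: [136, -, 849, 134, 859]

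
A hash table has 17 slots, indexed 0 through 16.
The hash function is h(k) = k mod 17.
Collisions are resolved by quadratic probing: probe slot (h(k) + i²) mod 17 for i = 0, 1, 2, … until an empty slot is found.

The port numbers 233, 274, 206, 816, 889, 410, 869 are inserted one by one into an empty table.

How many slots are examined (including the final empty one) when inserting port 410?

233 hashes to 12; slot 12 is free -> place at 12.
274 hashes to 2; slot 2 is free -> place at 2.
206 hashes to 2; 2 taken -> place at 3.
816 hashes to 0; slot 0 is free -> place at 0.
889 hashes to 5; slot 5 is free -> place at 5.
410 hashes to 2; 2,3 taken -> place at 6.
869 hashes to 2; 2,3,6 taken -> place at 11.
Table: [816, -, 274, 206, -, 889, 410, -, -, -, -, 869, 233, -, -, -, -]

3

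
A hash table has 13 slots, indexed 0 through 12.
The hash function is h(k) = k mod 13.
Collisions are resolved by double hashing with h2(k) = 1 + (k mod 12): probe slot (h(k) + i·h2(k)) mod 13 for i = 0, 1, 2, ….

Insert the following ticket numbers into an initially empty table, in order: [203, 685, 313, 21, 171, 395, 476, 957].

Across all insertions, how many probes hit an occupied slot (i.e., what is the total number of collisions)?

7

Insert 203: h=8, slot 8 empty → index 8.
Insert 685: h=9, slot 9 empty → index 9.
Insert 313: h=1, slot 1 empty → index 1.
Insert 21: h=8, h2=10, slot 8 occupied → index 5.
Insert 171: h=2, slot 2 empty → index 2.
Insert 395: h=5, h2=12, slot 5 occupied → index 4.
Insert 476: h=8, h2=9, slots 8,4 occupied → index 0.
Insert 957: h=8, h2=10, slots 8,5,2 occupied → index 12.
Table: [476, 313, 171, —, 395, 21, —, —, 203, 685, —, —, 957]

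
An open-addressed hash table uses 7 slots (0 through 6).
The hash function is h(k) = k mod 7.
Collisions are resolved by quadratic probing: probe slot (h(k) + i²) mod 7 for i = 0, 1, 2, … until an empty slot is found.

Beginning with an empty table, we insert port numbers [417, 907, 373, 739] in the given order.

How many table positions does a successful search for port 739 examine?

417 hashes to 4; slot 4 is free -> place at 4.
907 hashes to 4; 4 taken -> place at 5.
373 hashes to 2; slot 2 is free -> place at 2.
739 hashes to 4; 4,5 taken -> place at 1.
Table: [—, 739, 373, —, 417, 907, —]
Lookup 739: h=4, probe 4,5,1 → found at 1.

3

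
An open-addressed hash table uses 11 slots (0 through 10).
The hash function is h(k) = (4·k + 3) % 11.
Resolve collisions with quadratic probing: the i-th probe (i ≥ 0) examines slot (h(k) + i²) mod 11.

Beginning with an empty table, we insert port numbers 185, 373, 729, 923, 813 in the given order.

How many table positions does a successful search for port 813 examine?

3

185: h=6 -> slot 6
373: h=10 -> slot 10
729: h=4 -> slot 4
923: h=10, probe 10,0 -> slot 0
813: h=10, probe 10,0,3 -> slot 3
Table: [923, ., ., 813, 729, ., 185, ., ., ., 373]
Lookup 813: h=10, probe 10,0,3 → found at 3.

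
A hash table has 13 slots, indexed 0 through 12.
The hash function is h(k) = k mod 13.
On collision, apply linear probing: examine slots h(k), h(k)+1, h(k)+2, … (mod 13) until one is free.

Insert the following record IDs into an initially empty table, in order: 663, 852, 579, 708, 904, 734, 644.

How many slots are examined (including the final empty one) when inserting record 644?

5

663 hashes to 0; slot 0 is free → place at 0.
852 hashes to 7; slot 7 is free → place at 7.
579 hashes to 7; 7 taken → place at 8.
708 hashes to 6; slot 6 is free → place at 6.
904 hashes to 7; 7,8 taken → place at 9.
734 hashes to 6; 6,7,8,9 taken → place at 10.
644 hashes to 7; 7,8,9,10 taken → place at 11.
Table: [663, —, —, —, —, —, 708, 852, 579, 904, 734, 644, —]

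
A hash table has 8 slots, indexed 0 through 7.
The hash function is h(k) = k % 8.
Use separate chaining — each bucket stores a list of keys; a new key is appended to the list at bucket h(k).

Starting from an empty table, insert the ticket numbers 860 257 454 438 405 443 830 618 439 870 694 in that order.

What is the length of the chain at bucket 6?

Insert 860: h=4, bucket 4 empty → new chain.
Insert 257: h=1, bucket 1 empty → new chain.
Insert 454: h=6, bucket 6 empty → new chain.
Insert 438: h=6, bucket 6 nonempty → append to chain.
Insert 405: h=5, bucket 5 empty → new chain.
Insert 443: h=3, bucket 3 empty → new chain.
Insert 830: h=6, bucket 6 nonempty → append to chain.
Insert 618: h=2, bucket 2 empty → new chain.
Insert 439: h=7, bucket 7 empty → new chain.
Insert 870: h=6, bucket 6 nonempty → append to chain.
Insert 694: h=6, bucket 6 nonempty → append to chain.
Final buckets:
0: —
1: 257
2: 618
3: 443
4: 860
5: 405
6: 454 -> 438 -> 830 -> 870 -> 694
7: 439

5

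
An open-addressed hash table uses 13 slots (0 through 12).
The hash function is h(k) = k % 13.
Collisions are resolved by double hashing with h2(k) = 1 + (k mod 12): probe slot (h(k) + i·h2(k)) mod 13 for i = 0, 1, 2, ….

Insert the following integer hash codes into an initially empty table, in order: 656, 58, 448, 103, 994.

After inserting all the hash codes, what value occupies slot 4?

Insert 656: h=6, slot 6 empty → index 6.
Insert 58: h=6, h2=11, slot 6 occupied → index 4.
Insert 448: h=6, h2=5, slot 6 occupied → index 11.
Insert 103: h=12, slot 12 empty → index 12.
Insert 994: h=6, h2=11, slots 6,4 occupied → index 2.
Table: [-, -, 994, -, 58, -, 656, -, -, -, -, 448, 103]

58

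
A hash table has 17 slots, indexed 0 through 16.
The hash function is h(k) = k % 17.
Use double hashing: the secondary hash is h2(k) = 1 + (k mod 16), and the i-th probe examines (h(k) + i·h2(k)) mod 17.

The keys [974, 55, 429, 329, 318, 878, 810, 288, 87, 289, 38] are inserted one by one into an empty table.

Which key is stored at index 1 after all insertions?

974 hashes to 5; slot 5 is free => place at 5.
55 hashes to 4; slot 4 is free => place at 4.
429 hashes to 4, h2=14; 4 taken => place at 1.
329 hashes to 6; slot 6 is free => place at 6.
318 hashes to 12; slot 12 is free => place at 12.
878 hashes to 11; slot 11 is free => place at 11.
810 hashes to 11, h2=11; 11,5 taken => place at 16.
288 hashes to 16, h2=1; 16 taken => place at 0.
87 hashes to 2; slot 2 is free => place at 2.
289 hashes to 0, h2=2; 0,2,4,6 taken => place at 8.
38 hashes to 4, h2=7; 4,11,1,8 taken => place at 15.
Table: [288, 429, 87, _, 55, 974, 329, _, 289, _, _, 878, 318, _, _, 38, 810]

429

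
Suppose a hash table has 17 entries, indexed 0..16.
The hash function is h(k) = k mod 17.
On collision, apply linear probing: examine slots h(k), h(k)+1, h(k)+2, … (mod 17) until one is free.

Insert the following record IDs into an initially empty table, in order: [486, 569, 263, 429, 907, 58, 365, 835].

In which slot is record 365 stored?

486 hashes to 10; slot 10 is free -> place at 10.
569 hashes to 8; slot 8 is free -> place at 8.
263 hashes to 8; 8 taken -> place at 9.
429 hashes to 4; slot 4 is free -> place at 4.
907 hashes to 6; slot 6 is free -> place at 6.
58 hashes to 7; slot 7 is free -> place at 7.
365 hashes to 8; 8,9,10 taken -> place at 11.
835 hashes to 2; slot 2 is free -> place at 2.
Table: [—, —, 835, —, 429, —, 907, 58, 569, 263, 486, 365, —, —, —, —, —]

11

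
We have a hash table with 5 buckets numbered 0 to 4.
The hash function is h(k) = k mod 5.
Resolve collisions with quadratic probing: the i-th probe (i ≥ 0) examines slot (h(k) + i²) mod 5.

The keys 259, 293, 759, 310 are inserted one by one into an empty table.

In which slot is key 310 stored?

259 hashes to 4; slot 4 is free → place at 4.
293 hashes to 3; slot 3 is free → place at 3.
759 hashes to 4; 4 taken → place at 0.
310 hashes to 0; 0 taken → place at 1.
Table: [759, 310, ∅, 293, 259]

1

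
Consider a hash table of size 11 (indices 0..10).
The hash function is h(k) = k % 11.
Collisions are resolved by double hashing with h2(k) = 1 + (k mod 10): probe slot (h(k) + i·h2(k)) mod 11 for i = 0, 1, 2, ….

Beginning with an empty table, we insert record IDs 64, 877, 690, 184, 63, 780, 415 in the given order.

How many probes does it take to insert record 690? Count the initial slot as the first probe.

64: h=9 → slot 9
877: h=8 → slot 8
690: h=8, h2=1, probe 8,9,10 → slot 10
184: h=8, h2=5, probe 8,2 → slot 2
63: h=8, h2=4, probe 8,1 → slot 1
780: h=10, h2=1, probe 10,0 → slot 0
415: h=8, h2=6, probe 8,3 → slot 3
Table: [780, 63, 184, 415, -, -, -, -, 877, 64, 690]

3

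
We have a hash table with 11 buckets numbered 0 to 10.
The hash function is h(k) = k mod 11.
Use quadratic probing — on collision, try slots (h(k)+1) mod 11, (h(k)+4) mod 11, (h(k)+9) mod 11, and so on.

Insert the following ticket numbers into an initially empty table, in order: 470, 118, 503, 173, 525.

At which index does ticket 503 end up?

1

470 hashes to 8; slot 8 is free -> place at 8.
118 hashes to 8; 8 taken -> place at 9.
503 hashes to 8; 8,9 taken -> place at 1.
173 hashes to 8; 8,9,1 taken -> place at 6.
525 hashes to 8; 8,9,1,6 taken -> place at 2.
Table: [_, 503, 525, _, _, _, 173, _, 470, 118, _]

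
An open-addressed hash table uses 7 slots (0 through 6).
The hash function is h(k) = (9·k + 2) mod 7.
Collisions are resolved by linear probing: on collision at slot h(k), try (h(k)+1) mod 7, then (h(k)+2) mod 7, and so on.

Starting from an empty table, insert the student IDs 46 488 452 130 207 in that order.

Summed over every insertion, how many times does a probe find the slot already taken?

8

Insert 46: h=3, slot 3 empty => index 3.
Insert 488: h=5, slot 5 empty => index 5.
Insert 452: h=3, slot 3 occupied => index 4.
Insert 130: h=3, slots 3,4,5 occupied => index 6.
Insert 207: h=3, slots 3,4,5,6 occupied => index 0.
Table: [207, —, —, 46, 452, 488, 130]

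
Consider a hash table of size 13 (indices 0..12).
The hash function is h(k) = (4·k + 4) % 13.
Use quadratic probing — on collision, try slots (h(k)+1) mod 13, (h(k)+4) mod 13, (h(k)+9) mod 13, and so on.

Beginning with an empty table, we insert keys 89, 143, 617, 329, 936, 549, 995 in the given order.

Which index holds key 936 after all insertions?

5

Insert 89: h=9, slot 9 empty -> index 9.
Insert 143: h=4, slot 4 empty -> index 4.
Insert 617: h=2, slot 2 empty -> index 2.
Insert 329: h=7, slot 7 empty -> index 7.
Insert 936: h=4, slot 4 occupied -> index 5.
Insert 549: h=3, slot 3 empty -> index 3.
Insert 995: h=6, slot 6 empty -> index 6.
Table: [., ., 617, 549, 143, 936, 995, 329, ., 89, ., ., .]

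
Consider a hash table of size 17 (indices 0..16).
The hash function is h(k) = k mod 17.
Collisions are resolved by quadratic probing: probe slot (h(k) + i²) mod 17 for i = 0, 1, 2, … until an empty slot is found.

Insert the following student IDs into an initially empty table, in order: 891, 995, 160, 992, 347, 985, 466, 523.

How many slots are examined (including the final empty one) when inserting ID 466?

6

891 hashes to 7; slot 7 is free -> place at 7.
995 hashes to 9; slot 9 is free -> place at 9.
160 hashes to 7; 7 taken -> place at 8.
992 hashes to 6; slot 6 is free -> place at 6.
347 hashes to 7; 7,8 taken -> place at 11.
985 hashes to 16; slot 16 is free -> place at 16.
466 hashes to 7; 7,8,11,16,6 taken -> place at 15.
523 hashes to 13; slot 13 is free -> place at 13.
Table: [-, -, -, -, -, -, 992, 891, 160, 995, -, 347, -, 523, -, 466, 985]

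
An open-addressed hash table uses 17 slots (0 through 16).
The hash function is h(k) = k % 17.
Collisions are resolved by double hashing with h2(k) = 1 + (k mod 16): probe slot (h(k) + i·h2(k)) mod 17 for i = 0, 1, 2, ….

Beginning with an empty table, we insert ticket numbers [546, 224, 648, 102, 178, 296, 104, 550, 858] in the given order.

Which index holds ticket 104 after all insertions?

12

546 hashes to 2; slot 2 is free => place at 2.
224 hashes to 3; slot 3 is free => place at 3.
648 hashes to 2, h2=9; 2 taken => place at 11.
102 hashes to 0; slot 0 is free => place at 0.
178 hashes to 8; slot 8 is free => place at 8.
296 hashes to 7; slot 7 is free => place at 7.
104 hashes to 2, h2=9; 2,11,3 taken => place at 12.
550 hashes to 6; slot 6 is free => place at 6.
858 hashes to 8, h2=11; 8,2 taken => place at 13.
Table: [102, ∅, 546, 224, ∅, ∅, 550, 296, 178, ∅, ∅, 648, 104, 858, ∅, ∅, ∅]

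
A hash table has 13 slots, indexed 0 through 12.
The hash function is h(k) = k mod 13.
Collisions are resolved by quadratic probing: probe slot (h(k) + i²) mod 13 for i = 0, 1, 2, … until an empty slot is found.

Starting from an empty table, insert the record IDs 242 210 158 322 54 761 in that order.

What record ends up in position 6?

242: h=8 -> slot 8
210: h=2 -> slot 2
158: h=2, probe 2,3 -> slot 3
322: h=10 -> slot 10
54: h=2, probe 2,3,6 -> slot 6
761: h=7 -> slot 7
Table: [., ., 210, 158, ., ., 54, 761, 242, ., 322, ., .]

54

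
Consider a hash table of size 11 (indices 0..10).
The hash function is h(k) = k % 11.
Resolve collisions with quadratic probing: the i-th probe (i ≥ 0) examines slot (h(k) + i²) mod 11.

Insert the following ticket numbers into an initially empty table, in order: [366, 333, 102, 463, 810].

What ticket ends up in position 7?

102

Insert 366: h=3, slot 3 empty → index 3.
Insert 333: h=3, slot 3 occupied → index 4.
Insert 102: h=3, slots 3,4 occupied → index 7.
Insert 463: h=1, slot 1 empty → index 1.
Insert 810: h=7, slot 7 occupied → index 8.
Table: [∅, 463, ∅, 366, 333, ∅, ∅, 102, 810, ∅, ∅]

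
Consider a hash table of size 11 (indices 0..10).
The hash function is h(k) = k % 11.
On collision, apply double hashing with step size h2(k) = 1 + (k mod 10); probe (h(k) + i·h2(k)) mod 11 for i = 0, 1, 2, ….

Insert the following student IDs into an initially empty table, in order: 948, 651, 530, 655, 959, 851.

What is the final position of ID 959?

948 hashes to 2; slot 2 is free → place at 2.
651 hashes to 2, h2=2; 2 taken → place at 4.
530 hashes to 2, h2=1; 2 taken → place at 3.
655 hashes to 6; slot 6 is free → place at 6.
959 hashes to 2, h2=10; 2 taken → place at 1.
851 hashes to 4, h2=2; 4,6 taken → place at 8.
Table: [., 959, 948, 530, 651, ., 655, ., 851, ., .]

1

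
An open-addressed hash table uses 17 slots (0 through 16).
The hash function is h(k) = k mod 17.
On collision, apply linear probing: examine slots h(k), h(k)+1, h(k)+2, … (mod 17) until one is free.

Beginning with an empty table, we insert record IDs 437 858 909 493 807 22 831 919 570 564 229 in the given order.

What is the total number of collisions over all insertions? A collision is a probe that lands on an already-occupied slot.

437 hashes to 12; slot 12 is free -> place at 12.
858 hashes to 8; slot 8 is free -> place at 8.
909 hashes to 8; 8 taken -> place at 9.
493 hashes to 0; slot 0 is free -> place at 0.
807 hashes to 8; 8,9 taken -> place at 10.
22 hashes to 5; slot 5 is free -> place at 5.
831 hashes to 15; slot 15 is free -> place at 15.
919 hashes to 1; slot 1 is free -> place at 1.
570 hashes to 9; 9,10 taken -> place at 11.
564 hashes to 3; slot 3 is free -> place at 3.
229 hashes to 8; 8,9,10,11,12 taken -> place at 13.
Table: [493, 919, _, 564, _, 22, _, _, 858, 909, 807, 570, 437, 229, _, 831, _]

10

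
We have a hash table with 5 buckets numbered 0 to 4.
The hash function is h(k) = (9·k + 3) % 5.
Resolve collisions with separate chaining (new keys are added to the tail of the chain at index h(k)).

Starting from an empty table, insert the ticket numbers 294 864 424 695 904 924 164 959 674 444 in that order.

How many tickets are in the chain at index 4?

Insert 294: h=4, bucket 4 empty -> new chain.
Insert 864: h=4, bucket 4 nonempty -> append to chain.
Insert 424: h=4, bucket 4 nonempty -> append to chain.
Insert 695: h=3, bucket 3 empty -> new chain.
Insert 904: h=4, bucket 4 nonempty -> append to chain.
Insert 924: h=4, bucket 4 nonempty -> append to chain.
Insert 164: h=4, bucket 4 nonempty -> append to chain.
Insert 959: h=4, bucket 4 nonempty -> append to chain.
Insert 674: h=4, bucket 4 nonempty -> append to chain.
Insert 444: h=4, bucket 4 nonempty -> append to chain.
Final buckets:
0: -
1: -
2: -
3: 695
4: 294 -> 864 -> 424 -> 904 -> 924 -> 164 -> 959 -> 674 -> 444

9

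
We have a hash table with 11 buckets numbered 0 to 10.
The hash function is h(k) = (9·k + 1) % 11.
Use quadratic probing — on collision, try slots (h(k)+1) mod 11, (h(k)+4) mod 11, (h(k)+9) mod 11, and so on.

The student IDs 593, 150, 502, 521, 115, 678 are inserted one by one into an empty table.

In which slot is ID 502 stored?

10

593 hashes to 3; slot 3 is free => place at 3.
150 hashes to 9; slot 9 is free => place at 9.
502 hashes to 9; 9 taken => place at 10.
521 hashes to 4; slot 4 is free => place at 4.
115 hashes to 2; slot 2 is free => place at 2.
678 hashes to 9; 9,10,2 taken => place at 7.
Table: [∅, ∅, 115, 593, 521, ∅, ∅, 678, ∅, 150, 502]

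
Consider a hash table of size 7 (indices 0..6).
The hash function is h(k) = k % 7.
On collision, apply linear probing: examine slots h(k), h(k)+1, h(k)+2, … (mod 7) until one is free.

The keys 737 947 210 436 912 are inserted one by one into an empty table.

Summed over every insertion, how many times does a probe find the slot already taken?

6

737 hashes to 2; slot 2 is free => place at 2.
947 hashes to 2; 2 taken => place at 3.
210 hashes to 0; slot 0 is free => place at 0.
436 hashes to 2; 2,3 taken => place at 4.
912 hashes to 2; 2,3,4 taken => place at 5.
Table: [210, —, 737, 947, 436, 912, —]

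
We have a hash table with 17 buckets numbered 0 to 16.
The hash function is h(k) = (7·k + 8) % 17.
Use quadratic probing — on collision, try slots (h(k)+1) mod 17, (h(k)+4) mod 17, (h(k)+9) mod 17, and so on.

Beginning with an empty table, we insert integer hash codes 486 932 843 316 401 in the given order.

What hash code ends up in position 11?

843

486: h=10 => slot 10
932: h=4 => slot 4
843: h=10, probe 10,11 => slot 11
316: h=10, probe 10,11,14 => slot 14
401: h=10, probe 10,11,14,2 => slot 2
Table: [_, _, 401, _, 932, _, _, _, _, _, 486, 843, _, _, 316, _, _]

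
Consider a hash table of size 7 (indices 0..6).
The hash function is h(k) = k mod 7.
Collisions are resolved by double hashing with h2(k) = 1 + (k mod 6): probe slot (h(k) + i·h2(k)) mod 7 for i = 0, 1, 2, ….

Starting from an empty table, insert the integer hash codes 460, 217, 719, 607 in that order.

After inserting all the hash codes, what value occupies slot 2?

460 hashes to 5; slot 5 is free => place at 5.
217 hashes to 0; slot 0 is free => place at 0.
719 hashes to 5, h2=6; 5 taken => place at 4.
607 hashes to 5, h2=2; 5,0 taken => place at 2.
Table: [217, _, 607, _, 719, 460, _]

607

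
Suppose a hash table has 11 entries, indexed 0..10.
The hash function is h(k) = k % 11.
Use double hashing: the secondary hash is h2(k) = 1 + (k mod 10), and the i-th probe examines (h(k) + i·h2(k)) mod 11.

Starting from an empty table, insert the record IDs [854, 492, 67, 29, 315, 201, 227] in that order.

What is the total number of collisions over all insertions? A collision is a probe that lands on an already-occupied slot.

854: h=7 → slot 7
492: h=8 → slot 8
67: h=1 → slot 1
29: h=7, h2=10, probe 7,6 → slot 6
315: h=7, h2=6, probe 7,2 → slot 2
201: h=3 → slot 3
227: h=7, h2=8, probe 7,4 → slot 4
Table: [—, 67, 315, 201, 227, —, 29, 854, 492, —, —]

3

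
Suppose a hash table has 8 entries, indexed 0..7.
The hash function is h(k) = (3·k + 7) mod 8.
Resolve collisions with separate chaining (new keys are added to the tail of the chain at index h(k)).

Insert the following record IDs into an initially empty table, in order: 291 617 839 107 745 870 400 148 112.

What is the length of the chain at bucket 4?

291 -> bucket 0
617 -> bucket 2
839 -> bucket 4
107 -> bucket 0 (collision)
745 -> bucket 2 (collision)
870 -> bucket 1
400 -> bucket 7
148 -> bucket 3
112 -> bucket 7 (collision)
Final buckets:
0: 291 -> 107
1: 870
2: 617 -> 745
3: 148
4: 839
5: .
6: .
7: 400 -> 112

1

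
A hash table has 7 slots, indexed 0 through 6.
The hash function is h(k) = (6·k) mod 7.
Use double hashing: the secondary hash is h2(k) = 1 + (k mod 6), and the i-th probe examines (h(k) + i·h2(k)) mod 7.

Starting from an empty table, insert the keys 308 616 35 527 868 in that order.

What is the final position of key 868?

3

Insert 308: h=0, slot 0 empty => index 0.
Insert 616: h=0, h2=5, slot 0 occupied => index 5.
Insert 35: h=0, h2=6, slot 0 occupied => index 6.
Insert 527: h=5, h2=6, slot 5 occupied => index 4.
Insert 868: h=0, h2=5, slots 0,5 occupied => index 3.
Table: [308, _, _, 868, 527, 616, 35]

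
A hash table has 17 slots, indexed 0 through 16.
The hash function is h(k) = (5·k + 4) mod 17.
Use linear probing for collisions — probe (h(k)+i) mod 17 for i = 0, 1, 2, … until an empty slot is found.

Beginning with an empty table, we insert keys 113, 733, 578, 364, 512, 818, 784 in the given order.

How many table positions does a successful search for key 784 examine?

Insert 113: h=8, slot 8 empty -> index 8.
Insert 733: h=14, slot 14 empty -> index 14.
Insert 578: h=4, slot 4 empty -> index 4.
Insert 364: h=5, slot 5 empty -> index 5.
Insert 512: h=14, slot 14 occupied -> index 15.
Insert 818: h=14, slots 14,15 occupied -> index 16.
Insert 784: h=14, slots 14,15,16 occupied -> index 0.
Table: [784, ∅, ∅, ∅, 578, 364, ∅, ∅, 113, ∅, ∅, ∅, ∅, ∅, 733, 512, 818]
Lookup 784: h=14, probe 14,15,16,0 → found at 0.

4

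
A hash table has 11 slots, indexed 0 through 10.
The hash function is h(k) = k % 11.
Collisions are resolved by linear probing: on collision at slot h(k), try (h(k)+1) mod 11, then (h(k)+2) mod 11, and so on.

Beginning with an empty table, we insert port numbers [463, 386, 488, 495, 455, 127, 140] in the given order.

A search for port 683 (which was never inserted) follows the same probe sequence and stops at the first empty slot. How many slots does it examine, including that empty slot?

Insert 463: h=1, slot 1 empty => index 1.
Insert 386: h=1, slot 1 occupied => index 2.
Insert 488: h=4, slot 4 empty => index 4.
Insert 495: h=0, slot 0 empty => index 0.
Insert 455: h=4, slot 4 occupied => index 5.
Insert 127: h=6, slot 6 empty => index 6.
Insert 140: h=8, slot 8 empty => index 8.
Table: [495, 463, 386, -, 488, 455, 127, -, 140, -, -]
Lookup 683: h=1, probe 1,2,3 → slot 3 empty, not found.

3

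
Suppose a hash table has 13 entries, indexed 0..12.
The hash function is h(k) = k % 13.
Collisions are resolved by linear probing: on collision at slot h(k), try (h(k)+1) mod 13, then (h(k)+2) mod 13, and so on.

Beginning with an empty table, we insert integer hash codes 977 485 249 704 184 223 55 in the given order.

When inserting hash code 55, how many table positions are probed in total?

6

Insert 977: h=2, slot 2 empty → index 2.
Insert 485: h=4, slot 4 empty → index 4.
Insert 249: h=2, slot 2 occupied → index 3.
Insert 704: h=2, slots 2,3,4 occupied → index 5.
Insert 184: h=2, slots 2,3,4,5 occupied → index 6.
Insert 223: h=2, slots 2,3,4,5,6 occupied → index 7.
Insert 55: h=3, slots 3,4,5,6,7 occupied → index 8.
Table: [∅, ∅, 977, 249, 485, 704, 184, 223, 55, ∅, ∅, ∅, ∅]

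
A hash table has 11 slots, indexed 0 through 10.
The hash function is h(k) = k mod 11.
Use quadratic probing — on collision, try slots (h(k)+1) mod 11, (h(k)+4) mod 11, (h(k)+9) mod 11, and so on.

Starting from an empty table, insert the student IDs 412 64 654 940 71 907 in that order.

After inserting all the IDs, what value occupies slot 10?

71

412: h=5 -> slot 5
64: h=9 -> slot 9
654: h=5, probe 5,6 -> slot 6
940: h=5, probe 5,6,9,3 -> slot 3
71: h=5, probe 5,6,9,3,10 -> slot 10
907: h=5, probe 5,6,9,3,10,8 -> slot 8
Table: [∅, ∅, ∅, 940, ∅, 412, 654, ∅, 907, 64, 71]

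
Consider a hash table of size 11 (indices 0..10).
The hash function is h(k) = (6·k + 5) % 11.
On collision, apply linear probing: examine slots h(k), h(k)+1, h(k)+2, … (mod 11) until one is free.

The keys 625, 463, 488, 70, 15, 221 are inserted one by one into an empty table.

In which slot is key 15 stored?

Insert 625: h=4, slot 4 empty => index 4.
Insert 463: h=0, slot 0 empty => index 0.
Insert 488: h=7, slot 7 empty => index 7.
Insert 70: h=7, slot 7 occupied => index 8.
Insert 15: h=7, slots 7,8 occupied => index 9.
Insert 221: h=0, slot 0 occupied => index 1.
Table: [463, 221, ∅, ∅, 625, ∅, ∅, 488, 70, 15, ∅]

9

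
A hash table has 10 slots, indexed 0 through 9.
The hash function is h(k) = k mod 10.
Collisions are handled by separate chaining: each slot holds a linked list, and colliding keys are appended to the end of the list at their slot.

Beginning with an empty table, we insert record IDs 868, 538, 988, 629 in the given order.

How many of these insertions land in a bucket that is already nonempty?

868 → bucket 8
538 → bucket 8 (collision)
988 → bucket 8 (collision)
629 → bucket 9
Final buckets:
0: .
1: .
2: .
3: .
4: .
5: .
6: .
7: .
8: 868 -> 538 -> 988
9: 629

2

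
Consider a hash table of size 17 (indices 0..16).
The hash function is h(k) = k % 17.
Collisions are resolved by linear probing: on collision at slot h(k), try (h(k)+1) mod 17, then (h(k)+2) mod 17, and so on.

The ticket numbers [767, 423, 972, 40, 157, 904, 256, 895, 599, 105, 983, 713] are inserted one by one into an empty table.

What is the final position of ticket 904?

767 hashes to 2; slot 2 is free => place at 2.
423 hashes to 15; slot 15 is free => place at 15.
972 hashes to 3; slot 3 is free => place at 3.
40 hashes to 6; slot 6 is free => place at 6.
157 hashes to 4; slot 4 is free => place at 4.
904 hashes to 3; 3,4 taken => place at 5.
256 hashes to 1; slot 1 is free => place at 1.
895 hashes to 11; slot 11 is free => place at 11.
599 hashes to 4; 4,5,6 taken => place at 7.
105 hashes to 3; 3,4,5,6,7 taken => place at 8.
983 hashes to 14; slot 14 is free => place at 14.
713 hashes to 16; slot 16 is free => place at 16.
Table: [—, 256, 767, 972, 157, 904, 40, 599, 105, —, —, 895, —, —, 983, 423, 713]

5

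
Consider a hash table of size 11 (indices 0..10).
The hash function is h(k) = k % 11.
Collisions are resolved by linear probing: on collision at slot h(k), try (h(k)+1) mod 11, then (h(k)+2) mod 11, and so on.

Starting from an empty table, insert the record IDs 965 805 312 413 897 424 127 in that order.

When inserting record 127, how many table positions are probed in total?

965: h=8 -> slot 8
805: h=2 -> slot 2
312: h=4 -> slot 4
413: h=6 -> slot 6
897: h=6, probe 6,7 -> slot 7
424: h=6, probe 6,7,8,9 -> slot 9
127: h=6, probe 6,7,8,9,10 -> slot 10
Table: [—, —, 805, —, 312, —, 413, 897, 965, 424, 127]

5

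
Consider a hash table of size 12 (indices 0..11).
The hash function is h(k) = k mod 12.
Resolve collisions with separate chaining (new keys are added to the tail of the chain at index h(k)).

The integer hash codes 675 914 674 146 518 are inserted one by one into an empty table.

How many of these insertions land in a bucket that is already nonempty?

3

Insert 675: h=3, bucket 3 empty -> new chain.
Insert 914: h=2, bucket 2 empty -> new chain.
Insert 674: h=2, bucket 2 nonempty -> append to chain.
Insert 146: h=2, bucket 2 nonempty -> append to chain.
Insert 518: h=2, bucket 2 nonempty -> append to chain.
Final buckets:
0: —
1: —
2: 914 -> 674 -> 146 -> 518
3: 675
4: —
5: —
6: —
7: —
8: —
9: —
10: —
11: —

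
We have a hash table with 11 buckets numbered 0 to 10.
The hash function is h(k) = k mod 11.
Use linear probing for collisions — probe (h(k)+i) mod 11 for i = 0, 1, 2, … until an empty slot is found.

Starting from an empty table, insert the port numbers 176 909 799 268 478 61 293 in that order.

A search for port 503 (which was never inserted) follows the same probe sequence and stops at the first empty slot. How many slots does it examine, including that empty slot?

3

176 hashes to 0; slot 0 is free → place at 0.
909 hashes to 7; slot 7 is free → place at 7.
799 hashes to 7; 7 taken → place at 8.
268 hashes to 4; slot 4 is free → place at 4.
478 hashes to 5; slot 5 is free → place at 5.
61 hashes to 6; slot 6 is free → place at 6.
293 hashes to 7; 7,8 taken → place at 9.
Table: [176, -, -, -, 268, 478, 61, 909, 799, 293, -]
Lookup 503: h=8, probe 8,9,10 → slot 10 empty, not found.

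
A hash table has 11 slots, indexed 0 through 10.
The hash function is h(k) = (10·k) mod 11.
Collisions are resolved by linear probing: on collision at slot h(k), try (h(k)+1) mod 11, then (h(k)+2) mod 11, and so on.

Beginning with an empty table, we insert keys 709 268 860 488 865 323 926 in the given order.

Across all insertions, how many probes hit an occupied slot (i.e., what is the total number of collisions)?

6

709 hashes to 6; slot 6 is free => place at 6.
268 hashes to 7; slot 7 is free => place at 7.
860 hashes to 9; slot 9 is free => place at 9.
488 hashes to 7; 7 taken => place at 8.
865 hashes to 4; slot 4 is free => place at 4.
323 hashes to 7; 7,8,9 taken => place at 10.
926 hashes to 9; 9,10 taken => place at 0.
Table: [926, —, —, —, 865, —, 709, 268, 488, 860, 323]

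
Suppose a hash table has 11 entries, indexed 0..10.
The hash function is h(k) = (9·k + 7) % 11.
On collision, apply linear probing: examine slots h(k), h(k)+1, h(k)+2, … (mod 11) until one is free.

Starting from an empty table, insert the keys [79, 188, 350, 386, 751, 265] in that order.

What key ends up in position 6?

79 hashes to 3; slot 3 is free => place at 3.
188 hashes to 5; slot 5 is free => place at 5.
350 hashes to 0; slot 0 is free => place at 0.
386 hashes to 5; 5 taken => place at 6.
751 hashes to 1; slot 1 is free => place at 1.
265 hashes to 5; 5,6 taken => place at 7.
Table: [350, 751, ., 79, ., 188, 386, 265, ., ., .]

386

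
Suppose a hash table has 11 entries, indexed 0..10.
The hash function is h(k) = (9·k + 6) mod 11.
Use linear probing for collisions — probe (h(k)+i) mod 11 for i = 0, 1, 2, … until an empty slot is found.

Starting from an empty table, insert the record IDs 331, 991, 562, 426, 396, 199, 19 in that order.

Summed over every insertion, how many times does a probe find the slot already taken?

9

331: h=4 -> slot 4
991: h=4, probe 4,5 -> slot 5
562: h=4, probe 4,5,6 -> slot 6
426: h=1 -> slot 1
396: h=6, probe 6,7 -> slot 7
199: h=4, probe 4,5,6,7,8 -> slot 8
19: h=1, probe 1,2 -> slot 2
Table: [-, 426, 19, -, 331, 991, 562, 396, 199, -, -]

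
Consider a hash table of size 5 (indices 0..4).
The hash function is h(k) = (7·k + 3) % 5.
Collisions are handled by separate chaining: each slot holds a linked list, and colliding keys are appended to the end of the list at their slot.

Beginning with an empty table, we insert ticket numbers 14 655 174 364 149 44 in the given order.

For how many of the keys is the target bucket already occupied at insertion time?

14 -> bucket 1
655 -> bucket 3
174 -> bucket 1 (collision)
364 -> bucket 1 (collision)
149 -> bucket 1 (collision)
44 -> bucket 1 (collision)
Final buckets:
0: .
1: 14 -> 174 -> 364 -> 149 -> 44
2: .
3: 655
4: .

4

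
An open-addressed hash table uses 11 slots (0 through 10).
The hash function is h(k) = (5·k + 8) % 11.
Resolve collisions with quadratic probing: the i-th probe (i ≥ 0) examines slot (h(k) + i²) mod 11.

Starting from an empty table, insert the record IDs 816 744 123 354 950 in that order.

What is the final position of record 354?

0

Insert 816: h=7, slot 7 empty -> index 7.
Insert 744: h=10, slot 10 empty -> index 10.
Insert 123: h=7, slot 7 occupied -> index 8.
Insert 354: h=7, slots 7,8 occupied -> index 0.
Insert 950: h=6, slot 6 empty -> index 6.
Table: [354, ., ., ., ., ., 950, 816, 123, ., 744]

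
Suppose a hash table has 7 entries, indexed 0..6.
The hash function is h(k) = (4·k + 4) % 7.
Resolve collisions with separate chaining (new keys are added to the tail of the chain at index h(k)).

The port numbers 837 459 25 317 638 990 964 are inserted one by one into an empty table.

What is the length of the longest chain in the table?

3

Insert 837: h=6, bucket 6 empty -> new chain.
Insert 459: h=6, bucket 6 nonempty -> append to chain.
Insert 25: h=6, bucket 6 nonempty -> append to chain.
Insert 317: h=5, bucket 5 empty -> new chain.
Insert 638: h=1, bucket 1 empty -> new chain.
Insert 990: h=2, bucket 2 empty -> new chain.
Insert 964: h=3, bucket 3 empty -> new chain.
Final buckets:
0: .
1: 638
2: 990
3: 964
4: .
5: 317
6: 837 -> 459 -> 25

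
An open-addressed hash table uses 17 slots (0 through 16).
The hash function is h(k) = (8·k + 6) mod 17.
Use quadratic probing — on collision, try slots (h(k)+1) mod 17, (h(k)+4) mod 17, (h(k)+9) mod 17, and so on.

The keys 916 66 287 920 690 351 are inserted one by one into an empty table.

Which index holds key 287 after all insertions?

11

Insert 916: h=7, slot 7 empty -> index 7.
Insert 66: h=7, slot 7 occupied -> index 8.
Insert 287: h=7, slots 7,8 occupied -> index 11.
Insert 920: h=5, slot 5 empty -> index 5.
Insert 690: h=1, slot 1 empty -> index 1.
Insert 351: h=9, slot 9 empty -> index 9.
Table: [., 690, ., ., ., 920, ., 916, 66, 351, ., 287, ., ., ., ., .]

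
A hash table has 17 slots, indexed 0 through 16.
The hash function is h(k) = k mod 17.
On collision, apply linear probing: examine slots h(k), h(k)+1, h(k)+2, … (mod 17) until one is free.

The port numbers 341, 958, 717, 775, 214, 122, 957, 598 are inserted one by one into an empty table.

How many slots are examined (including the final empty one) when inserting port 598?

341: h=1 -> slot 1
958: h=6 -> slot 6
717: h=3 -> slot 3
775: h=10 -> slot 10
214: h=10, probe 10,11 -> slot 11
122: h=3, probe 3,4 -> slot 4
957: h=5 -> slot 5
598: h=3, probe 3,4,5,6,7 -> slot 7
Table: [., 341, ., 717, 122, 957, 958, 598, ., ., 775, 214, ., ., ., ., .]

5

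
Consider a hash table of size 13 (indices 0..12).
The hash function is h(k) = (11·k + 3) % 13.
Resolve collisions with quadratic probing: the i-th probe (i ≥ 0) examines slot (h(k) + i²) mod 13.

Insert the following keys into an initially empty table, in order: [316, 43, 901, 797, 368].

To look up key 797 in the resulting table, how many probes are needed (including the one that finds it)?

4

316 hashes to 8; slot 8 is free => place at 8.
43 hashes to 8; 8 taken => place at 9.
901 hashes to 8; 8,9 taken => place at 12.
797 hashes to 8; 8,9,12 taken => place at 4.
368 hashes to 8; 8,9,12,4 taken => place at 11.
Table: [., ., ., ., 797, ., ., ., 316, 43, ., 368, 901]
Lookup 797: h=8, probe 8,9,12,4 → found at 4.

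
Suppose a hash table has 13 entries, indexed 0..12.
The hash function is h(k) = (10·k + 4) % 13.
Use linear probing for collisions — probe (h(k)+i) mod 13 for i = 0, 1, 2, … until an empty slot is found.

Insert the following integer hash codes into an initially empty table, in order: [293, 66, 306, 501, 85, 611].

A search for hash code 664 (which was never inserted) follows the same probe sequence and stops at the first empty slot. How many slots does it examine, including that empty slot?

293: h=9 → slot 9
66: h=1 → slot 1
306: h=9, probe 9,10 → slot 10
501: h=9, probe 9,10,11 → slot 11
85: h=9, probe 9,10,11,12 → slot 12
611: h=4 → slot 4
Table: [-, 66, -, -, 611, -, -, -, -, 293, 306, 501, 85]
Lookup 664: h=1, probe 1,2 → slot 2 empty, not found.

2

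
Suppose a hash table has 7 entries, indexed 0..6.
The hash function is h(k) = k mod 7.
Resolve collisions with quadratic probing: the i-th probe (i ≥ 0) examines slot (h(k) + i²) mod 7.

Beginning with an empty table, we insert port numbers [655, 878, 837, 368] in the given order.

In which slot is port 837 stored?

5

655: h=4 -> slot 4
878: h=3 -> slot 3
837: h=4, probe 4,5 -> slot 5
368: h=4, probe 4,5,1 -> slot 1
Table: [-, 368, -, 878, 655, 837, -]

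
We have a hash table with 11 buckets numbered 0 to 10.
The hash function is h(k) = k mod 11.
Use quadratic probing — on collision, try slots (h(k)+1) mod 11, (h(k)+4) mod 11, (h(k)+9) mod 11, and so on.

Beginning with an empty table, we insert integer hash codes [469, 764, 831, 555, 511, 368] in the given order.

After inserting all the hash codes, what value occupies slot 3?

511

Insert 469: h=7, slot 7 empty → index 7.
Insert 764: h=5, slot 5 empty → index 5.
Insert 831: h=6, slot 6 empty → index 6.
Insert 555: h=5, slots 5,6 occupied → index 9.
Insert 511: h=5, slots 5,6,9 occupied → index 3.
Insert 368: h=5, slots 5,6,9,3 occupied → index 10.
Table: [_, _, _, 511, _, 764, 831, 469, _, 555, 368]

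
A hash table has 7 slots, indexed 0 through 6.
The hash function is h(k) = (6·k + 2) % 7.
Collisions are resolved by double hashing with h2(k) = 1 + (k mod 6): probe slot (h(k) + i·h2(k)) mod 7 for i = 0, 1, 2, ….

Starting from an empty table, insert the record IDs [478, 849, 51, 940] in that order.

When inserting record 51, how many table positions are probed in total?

3

478 hashes to 0; slot 0 is free -> place at 0.
849 hashes to 0, h2=4; 0 taken -> place at 4.
51 hashes to 0, h2=4; 0,4 taken -> place at 1.
940 hashes to 0, h2=5; 0 taken -> place at 5.
Table: [478, 51, —, —, 849, 940, —]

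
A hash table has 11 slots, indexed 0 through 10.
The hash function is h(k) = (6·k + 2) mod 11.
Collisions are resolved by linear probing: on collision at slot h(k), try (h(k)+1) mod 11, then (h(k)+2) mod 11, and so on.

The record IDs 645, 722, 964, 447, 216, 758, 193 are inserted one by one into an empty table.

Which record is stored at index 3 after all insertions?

447

Insert 645: h=0, slot 0 empty → index 0.
Insert 722: h=0, slot 0 occupied → index 1.
Insert 964: h=0, slots 0,1 occupied → index 2.
Insert 447: h=0, slots 0,1,2 occupied → index 3.
Insert 216: h=0, slots 0,1,2,3 occupied → index 4.
Insert 758: h=7, slot 7 empty → index 7.
Insert 193: h=5, slot 5 empty → index 5.
Table: [645, 722, 964, 447, 216, 193, —, 758, —, —, —]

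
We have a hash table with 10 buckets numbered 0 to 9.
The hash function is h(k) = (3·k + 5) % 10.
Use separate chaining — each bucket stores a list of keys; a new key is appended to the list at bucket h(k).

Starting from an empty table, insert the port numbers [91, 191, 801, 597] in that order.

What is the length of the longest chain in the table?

3

91 → bucket 8
191 → bucket 8 (collision)
801 → bucket 8 (collision)
597 → bucket 6
Final buckets:
0: -
1: -
2: -
3: -
4: -
5: -
6: 597
7: -
8: 91 -> 191 -> 801
9: -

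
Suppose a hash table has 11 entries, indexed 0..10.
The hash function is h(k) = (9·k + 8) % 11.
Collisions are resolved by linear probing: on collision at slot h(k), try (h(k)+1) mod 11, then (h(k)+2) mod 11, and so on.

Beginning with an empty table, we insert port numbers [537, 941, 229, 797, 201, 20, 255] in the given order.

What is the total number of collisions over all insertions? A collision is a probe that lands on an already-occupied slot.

Insert 537: h=1, slot 1 empty -> index 1.
Insert 941: h=7, slot 7 empty -> index 7.
Insert 229: h=1, slot 1 occupied -> index 2.
Insert 797: h=9, slot 9 empty -> index 9.
Insert 201: h=2, slot 2 occupied -> index 3.
Insert 20: h=1, slots 1,2,3 occupied -> index 4.
Insert 255: h=4, slot 4 occupied -> index 5.
Table: [_, 537, 229, 201, 20, 255, _, 941, _, 797, _]

6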